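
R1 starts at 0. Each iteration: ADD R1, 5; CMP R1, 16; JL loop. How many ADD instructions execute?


Loop trace (R1 starts at 0, target 16, step 5):
  ADD #1: R1 = 0 + 5 = 5  → 5 < 16, loop
  ADD #2: R1 = 5 + 5 = 10  → 10 < 16, loop
  ADD #3: R1 = 10 + 5 = 15  → 15 < 16, loop
  ADD #4: R1 = 15 + 5 = 20  → 20 >= 16, exit
Total ADD instructions: 4

4


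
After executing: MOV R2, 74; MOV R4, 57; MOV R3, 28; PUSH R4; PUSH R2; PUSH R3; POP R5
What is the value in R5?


Stack trace (top is rightmost):
  MOV R2, 74  → R2 = 74
  MOV R4, 57  → R4 = 57
  MOV R3, 28  → R3 = 28
  PUSH R4  → stack: [57]
  PUSH R2  → stack: [57, 74]
  PUSH R3  → stack: [57, 74, 28]
  POP R5  → R5 = 28, stack: [57, 74]
Final: R5 = 28

28


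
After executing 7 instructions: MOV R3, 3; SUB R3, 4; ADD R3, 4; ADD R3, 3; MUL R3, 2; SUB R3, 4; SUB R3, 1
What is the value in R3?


Register state trace:
  MOV R3, 3  → R3 = 3
  SUB R3, 4  → R3 = 3 - 4 = -1
  ADD R3, 4  → R3 = -1 + 4 = 3
  ADD R3, 3  → R3 = 3 + 3 = 6
  MUL R3, 2  → R3 = 6 * 2 = 12
  SUB R3, 4  → R3 = 12 - 4 = 8
  SUB R3, 1  → R3 = 8 - 1 = 7
Final: R3 = 7

7


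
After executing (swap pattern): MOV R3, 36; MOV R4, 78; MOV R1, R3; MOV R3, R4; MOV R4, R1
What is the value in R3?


Register state trace (swap pattern):
  MOV R3, 36  → R3 = 36
  MOV R4, 78  → R4 = 78
  MOV R1, R3  → R1 = 36  (save R3)
  MOV R3, R4  → R3 = 78  (R3 gets R4's value)
  MOV R4, R1  → R4 = 36  (R4 gets saved value)
Final: R3 = 78

78


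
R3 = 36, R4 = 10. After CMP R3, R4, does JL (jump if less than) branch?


Trace:
  R3 = 36, R4 = 10
  CMP R3, R4  → compares 36 vs 10
  JL checks: is 36 less than 10?
  36 > 10, so condition is false
Branch taken: No

No


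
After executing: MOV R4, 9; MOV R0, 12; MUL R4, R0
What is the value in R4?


Register state trace:
  MOV R4, 9  → R4 = 9
  MOV R0, 12  → R0 = 12
  MUL R4, R0  → R4 = 9 * 12 = 108
Final: R4 = 108

108


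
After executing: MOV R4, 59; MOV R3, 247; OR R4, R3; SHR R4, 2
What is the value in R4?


Register state trace:
  MOV R4, 59  → R4 = 59 (0b00111011)
  MOV R3, 247  → R3 = 247 (0b11110111)
  OR R4, R3  → R4 = 59 OR 247 = 255 (0b11111111)
  SHR R4, 2  → R4 = 255 >> 2 = 63
Final: R4 = 63

63


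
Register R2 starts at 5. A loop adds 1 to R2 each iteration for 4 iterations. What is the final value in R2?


Starting value: R2 = 5
  Iter 1: R2 = 5 + 1 = 6
  Iter 2: R2 = 6 + 1 = 7
  Iter 3: R2 = 7 + 1 = 8
  Iter 4: R2 = 8 + 1 = 9
Final: R2 = 9

9


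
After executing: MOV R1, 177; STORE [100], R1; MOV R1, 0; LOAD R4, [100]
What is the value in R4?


Register and memory trace:
  MOV R1, 177  → R1 = 177
  STORE [100], R1  → mem[100] = 177
  MOV R1, 0  → R1 = 0
  LOAD R4, [100]  → R4 = mem[100] = 177
Final: R4 = 177

177


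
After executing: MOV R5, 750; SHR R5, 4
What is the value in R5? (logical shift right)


Register state trace:
  MOV R5, 750  → R5 = 750
  SHR R5, 4  → R5 = 750 >> 4 = 750 // 2^4 = 46
Final: R5 = 46

46


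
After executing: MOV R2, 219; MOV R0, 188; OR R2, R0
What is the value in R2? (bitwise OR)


Register state trace:
  MOV R2, 219  → R2 = 219 (0b11011011)
  MOV R0, 188  → R0 = 188 (0b10111100)
  OR R2, R0   → R2 = 219 OR 188 = 255 (0b11111111)
Final: R2 = 255

255


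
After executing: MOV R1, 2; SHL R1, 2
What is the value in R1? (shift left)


Register state trace:
  MOV R1, 2  → R1 = 2
  SHL R1, 2  → R1 = 2 << 2 = 2 * 2^2 = 8
Final: R1 = 8

8


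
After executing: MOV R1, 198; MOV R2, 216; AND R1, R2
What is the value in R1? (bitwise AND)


Register state trace:
  MOV R1, 198  → R1 = 198 (0b11000110)
  MOV R2, 216  → R2 = 216 (0b11011000)
  AND R1, R2  → R1 = 198 AND 216 = 192 (0b11000000)
Final: R1 = 192

192


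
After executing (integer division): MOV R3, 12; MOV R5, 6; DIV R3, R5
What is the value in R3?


Register state trace:
  MOV R3, 12  → R3 = 12
  MOV R5, 6  → R5 = 6
  DIV R3, R5  → R3 = 12 // 6 = 2
Final: R3 = 2

2


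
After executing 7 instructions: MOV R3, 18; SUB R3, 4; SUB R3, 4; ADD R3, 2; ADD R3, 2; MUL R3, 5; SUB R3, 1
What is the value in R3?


Register state trace:
  MOV R3, 18  → R3 = 18
  SUB R3, 4  → R3 = 18 - 4 = 14
  SUB R3, 4  → R3 = 14 - 4 = 10
  ADD R3, 2  → R3 = 10 + 2 = 12
  ADD R3, 2  → R3 = 12 + 2 = 14
  MUL R3, 5  → R3 = 14 * 5 = 70
  SUB R3, 1  → R3 = 70 - 1 = 69
Final: R3 = 69

69


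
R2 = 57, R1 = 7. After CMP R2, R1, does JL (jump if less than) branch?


Trace:
  R2 = 57, R1 = 7
  CMP R2, R1  → compares 57 vs 7
  JL checks: is 57 less than 7?
  57 > 7, so condition is false
Branch taken: No

No


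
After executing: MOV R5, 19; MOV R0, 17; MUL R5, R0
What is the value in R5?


Register state trace:
  MOV R5, 19  → R5 = 19
  MOV R0, 17  → R0 = 17
  MUL R5, R0  → R5 = 19 * 17 = 323
Final: R5 = 323

323


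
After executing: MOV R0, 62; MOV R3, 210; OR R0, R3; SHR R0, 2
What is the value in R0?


Register state trace:
  MOV R0, 62  → R0 = 62 (0b00111110)
  MOV R3, 210  → R3 = 210 (0b11010010)
  OR R0, R3  → R0 = 62 OR 210 = 254 (0b11111110)
  SHR R0, 2  → R0 = 254 >> 2 = 63
Final: R0 = 63

63


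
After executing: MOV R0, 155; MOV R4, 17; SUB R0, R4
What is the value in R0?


Register state trace:
  MOV R0, 155  → R0 = 155
  MOV R4, 17  → R4 = 17
  SUB R0, R4  → R0 = 155 - 17 = 138
Final: R0 = 138

138


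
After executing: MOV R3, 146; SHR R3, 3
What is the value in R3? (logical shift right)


Register state trace:
  MOV R3, 146  → R3 = 146
  SHR R3, 3  → R3 = 146 >> 3 = 146 // 2^3 = 18
Final: R3 = 18

18


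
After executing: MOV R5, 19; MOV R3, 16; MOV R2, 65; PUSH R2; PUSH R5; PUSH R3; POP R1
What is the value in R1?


Stack trace (top is rightmost):
  MOV R5, 19  → R5 = 19
  MOV R3, 16  → R3 = 16
  MOV R2, 65  → R2 = 65
  PUSH R2  → stack: [65]
  PUSH R5  → stack: [65, 19]
  PUSH R3  → stack: [65, 19, 16]
  POP R1  → R1 = 16, stack: [65, 19]
Final: R1 = 16

16


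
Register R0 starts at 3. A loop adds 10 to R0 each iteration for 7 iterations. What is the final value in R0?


Starting value: R0 = 3
  Iter 1: R0 = 3 + 10 = 13
  Iter 2: R0 = 13 + 10 = 23
  Iter 3: R0 = 23 + 10 = 33
  Iter 4: R0 = 33 + 10 = 43
  Iter 5: R0 = 43 + 10 = 53
  Iter 6: R0 = 53 + 10 = 63
  Iter 7: R0 = 63 + 10 = 73
Final: R0 = 73

73


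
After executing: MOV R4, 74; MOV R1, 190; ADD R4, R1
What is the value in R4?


Register state trace:
  MOV R4, 74  → R4 = 74
  MOV R1, 190  → R1 = 190
  ADD R4, R1  → R4 = 74 + 190 = 264
Final: R4 = 264

264


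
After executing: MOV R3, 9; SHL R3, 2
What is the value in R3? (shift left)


Register state trace:
  MOV R3, 9  → R3 = 9
  SHL R3, 2  → R3 = 9 << 2 = 9 * 2^2 = 36
Final: R3 = 36

36


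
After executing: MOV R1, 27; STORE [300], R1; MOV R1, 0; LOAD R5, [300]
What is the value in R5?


Register and memory trace:
  MOV R1, 27  → R1 = 27
  STORE [300], R1  → mem[300] = 27
  MOV R1, 0  → R1 = 0
  LOAD R5, [300]  → R5 = mem[300] = 27
Final: R5 = 27

27


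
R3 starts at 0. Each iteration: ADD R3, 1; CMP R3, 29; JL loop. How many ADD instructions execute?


Loop trace (R3 starts at 0, target 29, step 1):
  ADD #1: R3 = 0 + 1 = 1  → 1 < 29, loop
  ADD #2: R3 = 1 + 1 = 2  → 2 < 29, loop
  ADD #3: R3 = 2 + 1 = 3  → 3 < 29, loop
  ADD #4: R3 = 3 + 1 = 4  → 4 < 29, loop
  ADD #5: R3 = 4 + 1 = 5  → 5 < 29, loop
  ADD #6: R3 = 5 + 1 = 6  → 6 < 29, loop
  ADD #7: R3 = 6 + 1 = 7  → 7 < 29, loop
  ADD #8: R3 = 7 + 1 = 8  → 8 < 29, loop
  ADD #9: R3 = 8 + 1 = 9  → 9 < 29, loop
  ADD #10: R3 = 9 + 1 = 10  → 10 < 29, loop
  ADD #11: R3 = 10 + 1 = 11  → 11 < 29, loop
  ADD #12: R3 = 11 + 1 = 12  → 12 < 29, loop
  ADD #13: R3 = 12 + 1 = 13  → 13 < 29, loop
  ADD #14: R3 = 13 + 1 = 14  → 14 < 29, loop
  ADD #15: R3 = 14 + 1 = 15  → 15 < 29, loop
  ADD #16: R3 = 15 + 1 = 16  → 16 < 29, loop
  ADD #17: R3 = 16 + 1 = 17  → 17 < 29, loop
  ADD #18: R3 = 17 + 1 = 18  → 18 < 29, loop
  ADD #19: R3 = 18 + 1 = 19  → 19 < 29, loop
  ADD #20: R3 = 19 + 1 = 20  → 20 < 29, loop
  ADD #21: R3 = 20 + 1 = 21  → 21 < 29, loop
  ADD #22: R3 = 21 + 1 = 22  → 22 < 29, loop
  ADD #23: R3 = 22 + 1 = 23  → 23 < 29, loop
  ADD #24: R3 = 23 + 1 = 24  → 24 < 29, loop
  ADD #25: R3 = 24 + 1 = 25  → 25 < 29, loop
  ADD #26: R3 = 25 + 1 = 26  → 26 < 29, loop
  ADD #27: R3 = 26 + 1 = 27  → 27 < 29, loop
  ADD #28: R3 = 27 + 1 = 28  → 28 < 29, loop
  ADD #29: R3 = 28 + 1 = 29  → 29 >= 29, exit
Total ADD instructions: 29

29


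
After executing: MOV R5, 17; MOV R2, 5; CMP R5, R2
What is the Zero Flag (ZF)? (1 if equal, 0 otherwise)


Register state trace:
  MOV R5, 17  → R5 = 17
  MOV R2, 5  → R2 = 5
  CMP R5, R2  → computes 17 - 5 = 12
  Result is nonzero, so values are not equal
ZF = 0

0


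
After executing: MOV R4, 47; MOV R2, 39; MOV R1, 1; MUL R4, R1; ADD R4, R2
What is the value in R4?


Register state trace:
  MOV R4, 47  → R4 = 47
  MOV R2, 39  → R2 = 39
  MOV R1, 1  → R1 = 1
  MUL R4, R1  → R4 = 47 * 1 = 47
  ADD R4, R2  → R4 = 47 + 39 = 86
Final: R4 = 86

86


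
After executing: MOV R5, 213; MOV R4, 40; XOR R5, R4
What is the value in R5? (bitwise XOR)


Register state trace:
  MOV R5, 213  → R5 = 213 (0b11010101)
  MOV R4, 40  → R4 = 40 (0b00101000)
  XOR R5, R4  → R5 = 213 XOR 40 = 253 (0b11111101)
Final: R5 = 253

253


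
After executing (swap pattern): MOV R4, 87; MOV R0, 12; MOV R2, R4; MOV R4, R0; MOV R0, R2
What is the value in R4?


Register state trace (swap pattern):
  MOV R4, 87  → R4 = 87
  MOV R0, 12  → R0 = 12
  MOV R2, R4  → R2 = 87  (save R4)
  MOV R4, R0  → R4 = 12  (R4 gets R0's value)
  MOV R0, R2  → R0 = 87  (R0 gets saved value)
Final: R4 = 12

12


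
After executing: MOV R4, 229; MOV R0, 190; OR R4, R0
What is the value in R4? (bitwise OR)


Register state trace:
  MOV R4, 229  → R4 = 229 (0b11100101)
  MOV R0, 190  → R0 = 190 (0b10111110)
  OR R4, R0   → R4 = 229 OR 190 = 255 (0b11111111)
Final: R4 = 255

255


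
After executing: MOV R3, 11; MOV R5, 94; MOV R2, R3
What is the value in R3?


Register state trace:
  MOV R3, 11  → R3 = 11
  MOV R5, 94  → R5 = 94
  MOV R2, R3  → R2 = 11
Final: R3 = 11

11


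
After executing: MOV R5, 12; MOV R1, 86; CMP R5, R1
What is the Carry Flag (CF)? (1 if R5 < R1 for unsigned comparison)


Register state trace:
  MOV R5, 12  → R5 = 12
  MOV R1, 86  → R1 = 86
  CMP R5, R1  → unsigned 12 - 86: borrow occurs
  12 < 86, so CF = 1
CF = 1

1


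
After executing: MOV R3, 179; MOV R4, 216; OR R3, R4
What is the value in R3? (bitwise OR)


Register state trace:
  MOV R3, 179  → R3 = 179 (0b10110011)
  MOV R4, 216  → R4 = 216 (0b11011000)
  OR R3, R4   → R3 = 179 OR 216 = 251 (0b11111011)
Final: R3 = 251

251


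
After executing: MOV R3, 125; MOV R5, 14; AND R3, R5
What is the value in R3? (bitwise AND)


Register state trace:
  MOV R3, 125  → R3 = 125 (0b01111101)
  MOV R5, 14  → R5 = 14 (0b00001110)
  AND R3, R5  → R3 = 125 AND 14 = 12 (0b00001100)
Final: R3 = 12

12


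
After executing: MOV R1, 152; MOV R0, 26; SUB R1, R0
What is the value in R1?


Register state trace:
  MOV R1, 152  → R1 = 152
  MOV R0, 26  → R0 = 26
  SUB R1, R0  → R1 = 152 - 26 = 126
Final: R1 = 126

126


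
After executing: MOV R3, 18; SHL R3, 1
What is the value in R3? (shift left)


Register state trace:
  MOV R3, 18  → R3 = 18
  SHL R3, 1  → R3 = 18 << 1 = 18 * 2^1 = 36
Final: R3 = 36

36


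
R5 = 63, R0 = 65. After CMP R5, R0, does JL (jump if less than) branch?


Trace:
  R5 = 63, R0 = 65
  CMP R5, R0  → compares 63 vs 65
  JL checks: is 63 less than 65?
  63 < 65, so condition is true
Branch taken: Yes

Yes


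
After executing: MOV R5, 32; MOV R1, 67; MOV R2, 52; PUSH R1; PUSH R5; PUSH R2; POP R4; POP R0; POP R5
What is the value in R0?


Stack trace (top is rightmost):
  MOV R5, 32  → R5 = 32
  MOV R1, 67  → R1 = 67
  MOV R2, 52  → R2 = 52
  PUSH R1  → stack: [67]
  PUSH R5  → stack: [67, 32]
  PUSH R2  → stack: [67, 32, 52]
  POP R4  → R4 = 52, stack: [67, 32]
  POP R0  → R0 = 32, stack: [67]
  POP R5  → R5 = 67, stack: []
Final: R0 = 32

32


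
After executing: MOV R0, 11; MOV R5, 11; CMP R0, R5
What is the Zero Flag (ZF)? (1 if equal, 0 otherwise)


Register state trace:
  MOV R0, 11  → R0 = 11
  MOV R5, 11  → R5 = 11
  CMP R0, R5  → computes 11 - 11 = 0
  Result is zero, so values are equal
ZF = 1

1


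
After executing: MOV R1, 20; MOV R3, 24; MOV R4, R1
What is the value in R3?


Register state trace:
  MOV R1, 20  → R1 = 20
  MOV R3, 24  → R3 = 24
  MOV R4, R1  → R4 = 20
Final: R3 = 24

24


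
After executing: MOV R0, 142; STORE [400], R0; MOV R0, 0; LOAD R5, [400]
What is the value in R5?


Register and memory trace:
  MOV R0, 142  → R0 = 142
  STORE [400], R0  → mem[400] = 142
  MOV R0, 0  → R0 = 0
  LOAD R5, [400]  → R5 = mem[400] = 142
Final: R5 = 142

142


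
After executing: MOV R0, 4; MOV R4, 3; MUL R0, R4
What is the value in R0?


Register state trace:
  MOV R0, 4  → R0 = 4
  MOV R4, 3  → R4 = 3
  MUL R0, R4  → R0 = 4 * 3 = 12
Final: R0 = 12

12


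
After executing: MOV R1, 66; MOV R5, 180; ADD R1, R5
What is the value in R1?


Register state trace:
  MOV R1, 66  → R1 = 66
  MOV R5, 180  → R5 = 180
  ADD R1, R5  → R1 = 66 + 180 = 246
Final: R1 = 246

246


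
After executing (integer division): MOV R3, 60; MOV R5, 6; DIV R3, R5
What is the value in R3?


Register state trace:
  MOV R3, 60  → R3 = 60
  MOV R5, 6  → R5 = 6
  DIV R3, R5  → R3 = 60 // 6 = 10
Final: R3 = 10

10


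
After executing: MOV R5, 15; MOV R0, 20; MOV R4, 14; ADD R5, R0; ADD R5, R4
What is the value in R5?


Register state trace:
  MOV R5, 15  → R5 = 15
  MOV R0, 20  → R0 = 20
  MOV R4, 14  → R4 = 14
  ADD R5, R0  → R5 = 15 + 20 = 35
  ADD R5, R4  → R5 = 35 + 14 = 49
Final: R5 = 49

49


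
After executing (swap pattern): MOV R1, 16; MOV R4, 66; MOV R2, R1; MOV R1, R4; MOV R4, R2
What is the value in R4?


Register state trace (swap pattern):
  MOV R1, 16  → R1 = 16
  MOV R4, 66  → R4 = 66
  MOV R2, R1  → R2 = 16  (save R1)
  MOV R1, R4  → R1 = 66  (R1 gets R4's value)
  MOV R4, R2  → R4 = 16  (R4 gets saved value)
Final: R4 = 16

16


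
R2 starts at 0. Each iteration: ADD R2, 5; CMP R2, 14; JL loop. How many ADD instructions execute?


Loop trace (R2 starts at 0, target 14, step 5):
  ADD #1: R2 = 0 + 5 = 5  → 5 < 14, loop
  ADD #2: R2 = 5 + 5 = 10  → 10 < 14, loop
  ADD #3: R2 = 10 + 5 = 15  → 15 >= 14, exit
Total ADD instructions: 3

3


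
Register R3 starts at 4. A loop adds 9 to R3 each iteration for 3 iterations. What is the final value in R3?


Starting value: R3 = 4
  Iter 1: R3 = 4 + 9 = 13
  Iter 2: R3 = 13 + 9 = 22
  Iter 3: R3 = 22 + 9 = 31
Final: R3 = 31

31


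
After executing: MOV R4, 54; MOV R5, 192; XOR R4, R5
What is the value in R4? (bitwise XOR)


Register state trace:
  MOV R4, 54  → R4 = 54 (0b00110110)
  MOV R5, 192  → R5 = 192 (0b11000000)
  XOR R4, R5  → R4 = 54 XOR 192 = 246 (0b11110110)
Final: R4 = 246

246


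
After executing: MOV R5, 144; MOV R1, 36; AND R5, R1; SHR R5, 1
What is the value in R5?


Register state trace:
  MOV R5, 144  → R5 = 144 (0b10010000)
  MOV R1, 36  → R1 = 36 (0b00100100)
  AND R5, R1  → R5 = 144 AND 36 = 0 (0b00000000)
  SHR R5, 1  → R5 = 0 >> 1 = 0
Final: R5 = 0

0


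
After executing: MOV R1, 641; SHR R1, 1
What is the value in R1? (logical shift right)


Register state trace:
  MOV R1, 641  → R1 = 641
  SHR R1, 1  → R1 = 641 >> 1 = 641 // 2^1 = 320
Final: R1 = 320

320


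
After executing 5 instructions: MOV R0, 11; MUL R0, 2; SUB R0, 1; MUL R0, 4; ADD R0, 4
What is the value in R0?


Register state trace:
  MOV R0, 11  → R0 = 11
  MUL R0, 2  → R0 = 11 * 2 = 22
  SUB R0, 1  → R0 = 22 - 1 = 21
  MUL R0, 4  → R0 = 21 * 4 = 84
  ADD R0, 4  → R0 = 84 + 4 = 88
Final: R0 = 88

88


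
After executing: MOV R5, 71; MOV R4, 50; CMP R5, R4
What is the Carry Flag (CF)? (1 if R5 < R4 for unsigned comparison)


Register state trace:
  MOV R5, 71  → R5 = 71
  MOV R4, 50  → R4 = 50
  CMP R5, R4  → unsigned 71 - 50: no borrow
  71 >= 50, so CF = 0
CF = 0

0


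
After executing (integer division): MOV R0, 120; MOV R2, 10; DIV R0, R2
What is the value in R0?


Register state trace:
  MOV R0, 120  → R0 = 120
  MOV R2, 10  → R2 = 10
  DIV R0, R2  → R0 = 120 // 10 = 12
Final: R0 = 12

12


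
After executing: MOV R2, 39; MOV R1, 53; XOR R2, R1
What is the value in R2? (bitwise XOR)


Register state trace:
  MOV R2, 39  → R2 = 39 (0b00100111)
  MOV R1, 53  → R1 = 53 (0b00110101)
  XOR R2, R1  → R2 = 39 XOR 53 = 18 (0b00010010)
Final: R2 = 18

18


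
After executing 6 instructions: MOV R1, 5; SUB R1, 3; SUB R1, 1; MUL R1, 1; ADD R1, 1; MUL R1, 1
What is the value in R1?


Register state trace:
  MOV R1, 5  → R1 = 5
  SUB R1, 3  → R1 = 5 - 3 = 2
  SUB R1, 1  → R1 = 2 - 1 = 1
  MUL R1, 1  → R1 = 1 * 1 = 1
  ADD R1, 1  → R1 = 1 + 1 = 2
  MUL R1, 1  → R1 = 2 * 1 = 2
Final: R1 = 2

2


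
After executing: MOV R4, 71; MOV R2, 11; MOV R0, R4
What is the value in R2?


Register state trace:
  MOV R4, 71  → R4 = 71
  MOV R2, 11  → R2 = 11
  MOV R0, R4  → R0 = 71
Final: R2 = 11

11


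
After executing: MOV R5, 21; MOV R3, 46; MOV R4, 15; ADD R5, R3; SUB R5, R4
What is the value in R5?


Register state trace:
  MOV R5, 21  → R5 = 21
  MOV R3, 46  → R3 = 46
  MOV R4, 15  → R4 = 15
  ADD R5, R3  → R5 = 21 + 46 = 67
  SUB R5, R4  → R5 = 67 - 15 = 52
Final: R5 = 52

52


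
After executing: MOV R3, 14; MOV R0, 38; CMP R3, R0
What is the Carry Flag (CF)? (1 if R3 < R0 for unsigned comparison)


Register state trace:
  MOV R3, 14  → R3 = 14
  MOV R0, 38  → R0 = 38
  CMP R3, R0  → unsigned 14 - 38: borrow occurs
  14 < 38, so CF = 1
CF = 1

1


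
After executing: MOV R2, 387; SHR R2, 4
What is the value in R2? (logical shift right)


Register state trace:
  MOV R2, 387  → R2 = 387
  SHR R2, 4  → R2 = 387 >> 4 = 387 // 2^4 = 24
Final: R2 = 24

24


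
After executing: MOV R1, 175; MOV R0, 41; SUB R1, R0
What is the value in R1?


Register state trace:
  MOV R1, 175  → R1 = 175
  MOV R0, 41  → R0 = 41
  SUB R1, R0  → R1 = 175 - 41 = 134
Final: R1 = 134

134


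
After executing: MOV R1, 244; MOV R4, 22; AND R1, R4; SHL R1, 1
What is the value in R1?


Register state trace:
  MOV R1, 244  → R1 = 244 (0b11110100)
  MOV R4, 22  → R4 = 22 (0b00010110)
  AND R1, R4  → R1 = 244 AND 22 = 20 (0b00010100)
  SHL R1, 1  → R1 = 20 << 1 = 40
Final: R1 = 40

40


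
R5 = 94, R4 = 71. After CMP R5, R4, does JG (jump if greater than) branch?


Trace:
  R5 = 94, R4 = 71
  CMP R5, R4  → compares 94 vs 71
  JG checks: is 94 greater than 71?
  94 > 71, so condition is true
Branch taken: Yes

Yes


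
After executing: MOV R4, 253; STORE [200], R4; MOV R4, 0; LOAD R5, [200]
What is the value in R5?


Register and memory trace:
  MOV R4, 253  → R4 = 253
  STORE [200], R4  → mem[200] = 253
  MOV R4, 0  → R4 = 0
  LOAD R5, [200]  → R5 = mem[200] = 253
Final: R5 = 253

253


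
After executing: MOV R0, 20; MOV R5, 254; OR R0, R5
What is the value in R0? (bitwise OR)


Register state trace:
  MOV R0, 20  → R0 = 20 (0b00010100)
  MOV R5, 254  → R5 = 254 (0b11111110)
  OR R0, R5   → R0 = 20 OR 254 = 254 (0b11111110)
Final: R0 = 254

254


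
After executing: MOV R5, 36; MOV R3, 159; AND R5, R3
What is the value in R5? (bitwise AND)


Register state trace:
  MOV R5, 36  → R5 = 36 (0b00100100)
  MOV R3, 159  → R3 = 159 (0b10011111)
  AND R5, R3  → R5 = 36 AND 159 = 4 (0b00000100)
Final: R5 = 4

4


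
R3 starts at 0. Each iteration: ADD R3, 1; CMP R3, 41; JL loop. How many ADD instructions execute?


Loop trace (R3 starts at 0, target 41, step 1):
  ADD #1: R3 = 0 + 1 = 1  → 1 < 41, loop
  ADD #2: R3 = 1 + 1 = 2  → 2 < 41, loop
  ADD #3: R3 = 2 + 1 = 3  → 3 < 41, loop
  ADD #4: R3 = 3 + 1 = 4  → 4 < 41, loop
  ADD #5: R3 = 4 + 1 = 5  → 5 < 41, loop
  ADD #6: R3 = 5 + 1 = 6  → 6 < 41, loop
  ADD #7: R3 = 6 + 1 = 7  → 7 < 41, loop
  ADD #8: R3 = 7 + 1 = 8  → 8 < 41, loop
  ADD #9: R3 = 8 + 1 = 9  → 9 < 41, loop
  ADD #10: R3 = 9 + 1 = 10  → 10 < 41, loop
  ADD #11: R3 = 10 + 1 = 11  → 11 < 41, loop
  ADD #12: R3 = 11 + 1 = 12  → 12 < 41, loop
  ADD #13: R3 = 12 + 1 = 13  → 13 < 41, loop
  ADD #14: R3 = 13 + 1 = 14  → 14 < 41, loop
  ADD #15: R3 = 14 + 1 = 15  → 15 < 41, loop
  ADD #16: R3 = 15 + 1 = 16  → 16 < 41, loop
  ADD #17: R3 = 16 + 1 = 17  → 17 < 41, loop
  ADD #18: R3 = 17 + 1 = 18  → 18 < 41, loop
  ADD #19: R3 = 18 + 1 = 19  → 19 < 41, loop
  ADD #20: R3 = 19 + 1 = 20  → 20 < 41, loop
  ADD #21: R3 = 20 + 1 = 21  → 21 < 41, loop
  ADD #22: R3 = 21 + 1 = 22  → 22 < 41, loop
  ADD #23: R3 = 22 + 1 = 23  → 23 < 41, loop
  ADD #24: R3 = 23 + 1 = 24  → 24 < 41, loop
  ADD #25: R3 = 24 + 1 = 25  → 25 < 41, loop
  ADD #26: R3 = 25 + 1 = 26  → 26 < 41, loop
  ADD #27: R3 = 26 + 1 = 27  → 27 < 41, loop
  ADD #28: R3 = 27 + 1 = 28  → 28 < 41, loop
  ADD #29: R3 = 28 + 1 = 29  → 29 < 41, loop
  ADD #30: R3 = 29 + 1 = 30  → 30 < 41, loop
  ADD #31: R3 = 30 + 1 = 31  → 31 < 41, loop
  ADD #32: R3 = 31 + 1 = 32  → 32 < 41, loop
  ADD #33: R3 = 32 + 1 = 33  → 33 < 41, loop
  ADD #34: R3 = 33 + 1 = 34  → 34 < 41, loop
  ADD #35: R3 = 34 + 1 = 35  → 35 < 41, loop
  ADD #36: R3 = 35 + 1 = 36  → 36 < 41, loop
  ADD #37: R3 = 36 + 1 = 37  → 37 < 41, loop
  ADD #38: R3 = 37 + 1 = 38  → 38 < 41, loop
  ADD #39: R3 = 38 + 1 = 39  → 39 < 41, loop
  ADD #40: R3 = 39 + 1 = 40  → 40 < 41, loop
  ADD #41: R3 = 40 + 1 = 41  → 41 >= 41, exit
Total ADD instructions: 41

41


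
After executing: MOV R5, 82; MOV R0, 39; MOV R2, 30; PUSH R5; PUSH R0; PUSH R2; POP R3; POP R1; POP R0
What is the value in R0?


Stack trace (top is rightmost):
  MOV R5, 82  → R5 = 82
  MOV R0, 39  → R0 = 39
  MOV R2, 30  → R2 = 30
  PUSH R5  → stack: [82]
  PUSH R0  → stack: [82, 39]
  PUSH R2  → stack: [82, 39, 30]
  POP R3  → R3 = 30, stack: [82, 39]
  POP R1  → R1 = 39, stack: [82]
  POP R0  → R0 = 82, stack: []
Final: R0 = 82

82


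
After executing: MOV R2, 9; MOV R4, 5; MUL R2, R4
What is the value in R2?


Register state trace:
  MOV R2, 9  → R2 = 9
  MOV R4, 5  → R4 = 5
  MUL R2, R4  → R2 = 9 * 5 = 45
Final: R2 = 45

45


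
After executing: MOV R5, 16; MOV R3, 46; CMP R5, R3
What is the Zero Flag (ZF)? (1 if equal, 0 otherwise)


Register state trace:
  MOV R5, 16  → R5 = 16
  MOV R3, 46  → R3 = 46
  CMP R5, R3  → computes 16 - 46 = -30
  Result is nonzero, so values are not equal
ZF = 0

0


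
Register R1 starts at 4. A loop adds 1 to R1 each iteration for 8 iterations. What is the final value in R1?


Starting value: R1 = 4
  Iter 1: R1 = 4 + 1 = 5
  Iter 2: R1 = 5 + 1 = 6
  Iter 3: R1 = 6 + 1 = 7
  Iter 4: R1 = 7 + 1 = 8
  Iter 5: R1 = 8 + 1 = 9
  Iter 6: R1 = 9 + 1 = 10
  Iter 7: R1 = 10 + 1 = 11
  Iter 8: R1 = 11 + 1 = 12
Final: R1 = 12

12


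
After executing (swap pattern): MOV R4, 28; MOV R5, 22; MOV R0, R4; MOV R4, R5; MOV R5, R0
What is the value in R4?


Register state trace (swap pattern):
  MOV R4, 28  → R4 = 28
  MOV R5, 22  → R5 = 22
  MOV R0, R4  → R0 = 28  (save R4)
  MOV R4, R5  → R4 = 22  (R4 gets R5's value)
  MOV R5, R0  → R5 = 28  (R5 gets saved value)
Final: R4 = 22

22


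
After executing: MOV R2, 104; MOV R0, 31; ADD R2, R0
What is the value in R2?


Register state trace:
  MOV R2, 104  → R2 = 104
  MOV R0, 31  → R0 = 31
  ADD R2, R0  → R2 = 104 + 31 = 135
Final: R2 = 135

135


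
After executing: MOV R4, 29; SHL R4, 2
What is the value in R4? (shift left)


Register state trace:
  MOV R4, 29  → R4 = 29
  SHL R4, 2  → R4 = 29 << 2 = 29 * 2^2 = 116
Final: R4 = 116

116


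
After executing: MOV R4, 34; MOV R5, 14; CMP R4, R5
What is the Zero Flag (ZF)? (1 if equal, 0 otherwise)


Register state trace:
  MOV R4, 34  → R4 = 34
  MOV R5, 14  → R5 = 14
  CMP R4, R5  → computes 34 - 14 = 20
  Result is nonzero, so values are not equal
ZF = 0

0


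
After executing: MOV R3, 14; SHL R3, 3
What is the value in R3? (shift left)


Register state trace:
  MOV R3, 14  → R3 = 14
  SHL R3, 3  → R3 = 14 << 3 = 14 * 2^3 = 112
Final: R3 = 112

112


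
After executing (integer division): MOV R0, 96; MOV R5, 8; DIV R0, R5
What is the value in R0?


Register state trace:
  MOV R0, 96  → R0 = 96
  MOV R5, 8  → R5 = 8
  DIV R0, R5  → R0 = 96 // 8 = 12
Final: R0 = 12

12


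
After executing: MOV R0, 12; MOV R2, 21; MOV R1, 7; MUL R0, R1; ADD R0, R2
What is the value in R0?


Register state trace:
  MOV R0, 12  → R0 = 12
  MOV R2, 21  → R2 = 21
  MOV R1, 7  → R1 = 7
  MUL R0, R1  → R0 = 12 * 7 = 84
  ADD R0, R2  → R0 = 84 + 21 = 105
Final: R0 = 105

105


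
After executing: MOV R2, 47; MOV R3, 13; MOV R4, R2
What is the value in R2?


Register state trace:
  MOV R2, 47  → R2 = 47
  MOV R3, 13  → R3 = 13
  MOV R4, R2  → R4 = 47
Final: R2 = 47

47


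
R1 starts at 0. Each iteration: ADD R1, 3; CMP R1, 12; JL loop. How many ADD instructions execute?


Loop trace (R1 starts at 0, target 12, step 3):
  ADD #1: R1 = 0 + 3 = 3  → 3 < 12, loop
  ADD #2: R1 = 3 + 3 = 6  → 6 < 12, loop
  ADD #3: R1 = 6 + 3 = 9  → 9 < 12, loop
  ADD #4: R1 = 9 + 3 = 12  → 12 >= 12, exit
Total ADD instructions: 4

4


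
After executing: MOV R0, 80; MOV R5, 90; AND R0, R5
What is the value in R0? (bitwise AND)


Register state trace:
  MOV R0, 80  → R0 = 80 (0b01010000)
  MOV R5, 90  → R5 = 90 (0b01011010)
  AND R0, R5  → R0 = 80 AND 90 = 80 (0b01010000)
Final: R0 = 80

80


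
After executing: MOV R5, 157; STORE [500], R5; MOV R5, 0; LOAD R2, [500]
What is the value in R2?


Register and memory trace:
  MOV R5, 157  → R5 = 157
  STORE [500], R5  → mem[500] = 157
  MOV R5, 0  → R5 = 0
  LOAD R2, [500]  → R2 = mem[500] = 157
Final: R2 = 157

157


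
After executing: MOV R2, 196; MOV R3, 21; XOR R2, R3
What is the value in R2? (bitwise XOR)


Register state trace:
  MOV R2, 196  → R2 = 196 (0b11000100)
  MOV R3, 21  → R3 = 21 (0b00010101)
  XOR R2, R3  → R2 = 196 XOR 21 = 209 (0b11010001)
Final: R2 = 209

209


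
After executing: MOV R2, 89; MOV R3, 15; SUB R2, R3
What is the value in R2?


Register state trace:
  MOV R2, 89  → R2 = 89
  MOV R3, 15  → R3 = 15
  SUB R2, R3  → R2 = 89 - 15 = 74
Final: R2 = 74

74


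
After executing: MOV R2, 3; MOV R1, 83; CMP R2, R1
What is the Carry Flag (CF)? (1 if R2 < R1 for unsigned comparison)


Register state trace:
  MOV R2, 3  → R2 = 3
  MOV R1, 83  → R1 = 83
  CMP R2, R1  → unsigned 3 - 83: borrow occurs
  3 < 83, so CF = 1
CF = 1

1


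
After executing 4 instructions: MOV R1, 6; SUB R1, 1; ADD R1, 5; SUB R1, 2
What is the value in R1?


Register state trace:
  MOV R1, 6  → R1 = 6
  SUB R1, 1  → R1 = 6 - 1 = 5
  ADD R1, 5  → R1 = 5 + 5 = 10
  SUB R1, 2  → R1 = 10 - 2 = 8
Final: R1 = 8

8


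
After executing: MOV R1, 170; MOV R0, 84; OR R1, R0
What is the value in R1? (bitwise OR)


Register state trace:
  MOV R1, 170  → R1 = 170 (0b10101010)
  MOV R0, 84  → R0 = 84 (0b01010100)
  OR R1, R0   → R1 = 170 OR 84 = 254 (0b11111110)
Final: R1 = 254

254


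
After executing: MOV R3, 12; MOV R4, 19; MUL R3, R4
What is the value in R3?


Register state trace:
  MOV R3, 12  → R3 = 12
  MOV R4, 19  → R4 = 19
  MUL R3, R4  → R3 = 12 * 19 = 228
Final: R3 = 228

228


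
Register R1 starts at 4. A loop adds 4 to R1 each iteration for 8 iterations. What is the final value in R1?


Starting value: R1 = 4
  Iter 1: R1 = 4 + 4 = 8
  Iter 2: R1 = 8 + 4 = 12
  Iter 3: R1 = 12 + 4 = 16
  Iter 4: R1 = 16 + 4 = 20
  Iter 5: R1 = 20 + 4 = 24
  Iter 6: R1 = 24 + 4 = 28
  Iter 7: R1 = 28 + 4 = 32
  Iter 8: R1 = 32 + 4 = 36
Final: R1 = 36

36


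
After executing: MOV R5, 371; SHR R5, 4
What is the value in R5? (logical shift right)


Register state trace:
  MOV R5, 371  → R5 = 371
  SHR R5, 4  → R5 = 371 >> 4 = 371 // 2^4 = 23
Final: R5 = 23

23


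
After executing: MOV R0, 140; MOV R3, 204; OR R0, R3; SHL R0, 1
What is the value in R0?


Register state trace:
  MOV R0, 140  → R0 = 140 (0b10001100)
  MOV R3, 204  → R3 = 204 (0b11001100)
  OR R0, R3  → R0 = 140 OR 204 = 204 (0b11001100)
  SHL R0, 1  → R0 = 204 << 1 = 408
Final: R0 = 408

408


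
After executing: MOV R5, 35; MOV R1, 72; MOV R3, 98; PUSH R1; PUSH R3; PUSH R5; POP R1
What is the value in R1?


Stack trace (top is rightmost):
  MOV R5, 35  → R5 = 35
  MOV R1, 72  → R1 = 72
  MOV R3, 98  → R3 = 98
  PUSH R1  → stack: [72]
  PUSH R3  → stack: [72, 98]
  PUSH R5  → stack: [72, 98, 35]
  POP R1  → R1 = 35, stack: [72, 98]
Final: R1 = 35

35


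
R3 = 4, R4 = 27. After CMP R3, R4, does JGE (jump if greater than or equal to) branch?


Trace:
  R3 = 4, R4 = 27
  CMP R3, R4  → compares 4 vs 27
  JGE checks: is 4 greater than or equal to 27?
  4 < 27, so condition is false
Branch taken: No

No


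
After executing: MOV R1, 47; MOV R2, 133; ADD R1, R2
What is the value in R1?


Register state trace:
  MOV R1, 47  → R1 = 47
  MOV R2, 133  → R2 = 133
  ADD R1, R2  → R1 = 47 + 133 = 180
Final: R1 = 180

180


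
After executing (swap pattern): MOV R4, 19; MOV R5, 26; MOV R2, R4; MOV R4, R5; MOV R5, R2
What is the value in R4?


Register state trace (swap pattern):
  MOV R4, 19  → R4 = 19
  MOV R5, 26  → R5 = 26
  MOV R2, R4  → R2 = 19  (save R4)
  MOV R4, R5  → R4 = 26  (R4 gets R5's value)
  MOV R5, R2  → R5 = 19  (R5 gets saved value)
Final: R4 = 26

26


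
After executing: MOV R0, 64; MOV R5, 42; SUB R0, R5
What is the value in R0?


Register state trace:
  MOV R0, 64  → R0 = 64
  MOV R5, 42  → R5 = 42
  SUB R0, R5  → R0 = 64 - 42 = 22
Final: R0 = 22

22


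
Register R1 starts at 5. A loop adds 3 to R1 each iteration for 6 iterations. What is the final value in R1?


Starting value: R1 = 5
  Iter 1: R1 = 5 + 3 = 8
  Iter 2: R1 = 8 + 3 = 11
  Iter 3: R1 = 11 + 3 = 14
  Iter 4: R1 = 14 + 3 = 17
  Iter 5: R1 = 17 + 3 = 20
  Iter 6: R1 = 20 + 3 = 23
Final: R1 = 23

23


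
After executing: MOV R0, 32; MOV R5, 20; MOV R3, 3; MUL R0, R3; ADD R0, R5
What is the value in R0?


Register state trace:
  MOV R0, 32  → R0 = 32
  MOV R5, 20  → R5 = 20
  MOV R3, 3  → R3 = 3
  MUL R0, R3  → R0 = 32 * 3 = 96
  ADD R0, R5  → R0 = 96 + 20 = 116
Final: R0 = 116

116


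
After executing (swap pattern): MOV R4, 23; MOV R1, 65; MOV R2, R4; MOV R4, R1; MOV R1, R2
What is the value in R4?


Register state trace (swap pattern):
  MOV R4, 23  → R4 = 23
  MOV R1, 65  → R1 = 65
  MOV R2, R4  → R2 = 23  (save R4)
  MOV R4, R1  → R4 = 65  (R4 gets R1's value)
  MOV R1, R2  → R1 = 23  (R1 gets saved value)
Final: R4 = 65

65


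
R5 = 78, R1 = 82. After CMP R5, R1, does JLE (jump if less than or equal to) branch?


Trace:
  R5 = 78, R1 = 82
  CMP R5, R1  → compares 78 vs 82
  JLE checks: is 78 less than or equal to 82?
  78 < 82, so condition is true
Branch taken: Yes

Yes


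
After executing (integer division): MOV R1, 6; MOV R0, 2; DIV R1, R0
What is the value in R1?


Register state trace:
  MOV R1, 6  → R1 = 6
  MOV R0, 2  → R0 = 2
  DIV R1, R0  → R1 = 6 // 2 = 3
Final: R1 = 3

3


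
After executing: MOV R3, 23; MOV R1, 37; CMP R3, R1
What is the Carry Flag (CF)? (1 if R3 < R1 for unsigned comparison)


Register state trace:
  MOV R3, 23  → R3 = 23
  MOV R1, 37  → R1 = 37
  CMP R3, R1  → unsigned 23 - 37: borrow occurs
  23 < 37, so CF = 1
CF = 1

1


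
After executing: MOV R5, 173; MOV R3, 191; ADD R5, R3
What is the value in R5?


Register state trace:
  MOV R5, 173  → R5 = 173
  MOV R3, 191  → R3 = 191
  ADD R5, R3  → R5 = 173 + 191 = 364
Final: R5 = 364

364


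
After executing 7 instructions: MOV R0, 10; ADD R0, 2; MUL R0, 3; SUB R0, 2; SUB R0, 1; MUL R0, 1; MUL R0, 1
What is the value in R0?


Register state trace:
  MOV R0, 10  → R0 = 10
  ADD R0, 2  → R0 = 10 + 2 = 12
  MUL R0, 3  → R0 = 12 * 3 = 36
  SUB R0, 2  → R0 = 36 - 2 = 34
  SUB R0, 1  → R0 = 34 - 1 = 33
  MUL R0, 1  → R0 = 33 * 1 = 33
  MUL R0, 1  → R0 = 33 * 1 = 33
Final: R0 = 33

33


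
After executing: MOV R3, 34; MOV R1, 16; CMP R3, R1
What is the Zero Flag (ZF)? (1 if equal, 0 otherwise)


Register state trace:
  MOV R3, 34  → R3 = 34
  MOV R1, 16  → R1 = 16
  CMP R3, R1  → computes 34 - 16 = 18
  Result is nonzero, so values are not equal
ZF = 0

0


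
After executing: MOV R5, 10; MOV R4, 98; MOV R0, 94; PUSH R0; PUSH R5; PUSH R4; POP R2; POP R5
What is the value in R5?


Stack trace (top is rightmost):
  MOV R5, 10  → R5 = 10
  MOV R4, 98  → R4 = 98
  MOV R0, 94  → R0 = 94
  PUSH R0  → stack: [94]
  PUSH R5  → stack: [94, 10]
  PUSH R4  → stack: [94, 10, 98]
  POP R2  → R2 = 98, stack: [94, 10]
  POP R5  → R5 = 10, stack: [94]
Final: R5 = 10

10


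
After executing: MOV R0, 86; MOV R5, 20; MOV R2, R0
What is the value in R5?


Register state trace:
  MOV R0, 86  → R0 = 86
  MOV R5, 20  → R5 = 20
  MOV R2, R0  → R2 = 86
Final: R5 = 20

20


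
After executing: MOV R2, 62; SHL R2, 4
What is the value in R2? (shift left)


Register state trace:
  MOV R2, 62  → R2 = 62
  SHL R2, 4  → R2 = 62 << 4 = 62 * 2^4 = 992
Final: R2 = 992

992


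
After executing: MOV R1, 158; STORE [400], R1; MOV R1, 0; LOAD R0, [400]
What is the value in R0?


Register and memory trace:
  MOV R1, 158  → R1 = 158
  STORE [400], R1  → mem[400] = 158
  MOV R1, 0  → R1 = 0
  LOAD R0, [400]  → R0 = mem[400] = 158
Final: R0 = 158

158


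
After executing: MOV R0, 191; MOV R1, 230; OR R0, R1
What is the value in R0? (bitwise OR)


Register state trace:
  MOV R0, 191  → R0 = 191 (0b10111111)
  MOV R1, 230  → R1 = 230 (0b11100110)
  OR R0, R1   → R0 = 191 OR 230 = 255 (0b11111111)
Final: R0 = 255

255


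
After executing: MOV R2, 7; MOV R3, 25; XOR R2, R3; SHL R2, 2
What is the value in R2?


Register state trace:
  MOV R2, 7  → R2 = 7 (0b00000111)
  MOV R3, 25  → R3 = 25 (0b00011001)
  XOR R2, R3  → R2 = 7 XOR 25 = 30 (0b00011110)
  SHL R2, 2  → R2 = 30 << 2 = 120
Final: R2 = 120

120


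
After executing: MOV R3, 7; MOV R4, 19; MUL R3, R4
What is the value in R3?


Register state trace:
  MOV R3, 7  → R3 = 7
  MOV R4, 19  → R4 = 19
  MUL R3, R4  → R3 = 7 * 19 = 133
Final: R3 = 133

133


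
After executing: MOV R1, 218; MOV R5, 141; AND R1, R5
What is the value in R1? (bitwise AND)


Register state trace:
  MOV R1, 218  → R1 = 218 (0b11011010)
  MOV R5, 141  → R5 = 141 (0b10001101)
  AND R1, R5  → R1 = 218 AND 141 = 136 (0b10001000)
Final: R1 = 136

136


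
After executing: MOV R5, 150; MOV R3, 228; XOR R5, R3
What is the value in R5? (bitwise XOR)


Register state trace:
  MOV R5, 150  → R5 = 150 (0b10010110)
  MOV R3, 228  → R3 = 228 (0b11100100)
  XOR R5, R3  → R5 = 150 XOR 228 = 114 (0b01110010)
Final: R5 = 114

114


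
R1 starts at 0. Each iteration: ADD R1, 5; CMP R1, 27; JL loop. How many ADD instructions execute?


Loop trace (R1 starts at 0, target 27, step 5):
  ADD #1: R1 = 0 + 5 = 5  → 5 < 27, loop
  ADD #2: R1 = 5 + 5 = 10  → 10 < 27, loop
  ADD #3: R1 = 10 + 5 = 15  → 15 < 27, loop
  ADD #4: R1 = 15 + 5 = 20  → 20 < 27, loop
  ADD #5: R1 = 20 + 5 = 25  → 25 < 27, loop
  ADD #6: R1 = 25 + 5 = 30  → 30 >= 27, exit
Total ADD instructions: 6

6


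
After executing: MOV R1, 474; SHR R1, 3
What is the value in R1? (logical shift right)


Register state trace:
  MOV R1, 474  → R1 = 474
  SHR R1, 3  → R1 = 474 >> 3 = 474 // 2^3 = 59
Final: R1 = 59

59


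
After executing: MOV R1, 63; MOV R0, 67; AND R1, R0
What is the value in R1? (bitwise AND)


Register state trace:
  MOV R1, 63  → R1 = 63 (0b00111111)
  MOV R0, 67  → R0 = 67 (0b01000011)
  AND R1, R0  → R1 = 63 AND 67 = 3 (0b00000011)
Final: R1 = 3

3


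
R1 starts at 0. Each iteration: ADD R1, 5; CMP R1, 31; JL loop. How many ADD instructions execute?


Loop trace (R1 starts at 0, target 31, step 5):
  ADD #1: R1 = 0 + 5 = 5  → 5 < 31, loop
  ADD #2: R1 = 5 + 5 = 10  → 10 < 31, loop
  ADD #3: R1 = 10 + 5 = 15  → 15 < 31, loop
  ADD #4: R1 = 15 + 5 = 20  → 20 < 31, loop
  ADD #5: R1 = 20 + 5 = 25  → 25 < 31, loop
  ADD #6: R1 = 25 + 5 = 30  → 30 < 31, loop
  ADD #7: R1 = 30 + 5 = 35  → 35 >= 31, exit
Total ADD instructions: 7

7


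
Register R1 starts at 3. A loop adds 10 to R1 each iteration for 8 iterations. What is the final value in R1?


Starting value: R1 = 3
  Iter 1: R1 = 3 + 10 = 13
  Iter 2: R1 = 13 + 10 = 23
  Iter 3: R1 = 23 + 10 = 33
  Iter 4: R1 = 33 + 10 = 43
  Iter 5: R1 = 43 + 10 = 53
  Iter 6: R1 = 53 + 10 = 63
  Iter 7: R1 = 63 + 10 = 73
  Iter 8: R1 = 73 + 10 = 83
Final: R1 = 83

83


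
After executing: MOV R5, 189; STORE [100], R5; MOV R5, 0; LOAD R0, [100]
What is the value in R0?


Register and memory trace:
  MOV R5, 189  → R5 = 189
  STORE [100], R5  → mem[100] = 189
  MOV R5, 0  → R5 = 0
  LOAD R0, [100]  → R0 = mem[100] = 189
Final: R0 = 189

189


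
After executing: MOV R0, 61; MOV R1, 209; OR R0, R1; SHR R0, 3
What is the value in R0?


Register state trace:
  MOV R0, 61  → R0 = 61 (0b00111101)
  MOV R1, 209  → R1 = 209 (0b11010001)
  OR R0, R1  → R0 = 61 OR 209 = 253 (0b11111101)
  SHR R0, 3  → R0 = 253 >> 3 = 31
Final: R0 = 31

31


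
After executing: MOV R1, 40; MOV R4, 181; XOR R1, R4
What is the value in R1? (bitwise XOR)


Register state trace:
  MOV R1, 40  → R1 = 40 (0b00101000)
  MOV R4, 181  → R4 = 181 (0b10110101)
  XOR R1, R4  → R1 = 40 XOR 181 = 157 (0b10011101)
Final: R1 = 157

157


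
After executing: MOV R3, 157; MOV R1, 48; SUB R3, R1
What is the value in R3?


Register state trace:
  MOV R3, 157  → R3 = 157
  MOV R1, 48  → R1 = 48
  SUB R3, R1  → R3 = 157 - 48 = 109
Final: R3 = 109

109


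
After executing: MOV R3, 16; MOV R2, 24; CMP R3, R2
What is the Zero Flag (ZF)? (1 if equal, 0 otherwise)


Register state trace:
  MOV R3, 16  → R3 = 16
  MOV R2, 24  → R2 = 24
  CMP R3, R2  → computes 16 - 24 = -8
  Result is nonzero, so values are not equal
ZF = 0

0


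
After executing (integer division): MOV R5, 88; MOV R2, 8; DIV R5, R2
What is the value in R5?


Register state trace:
  MOV R5, 88  → R5 = 88
  MOV R2, 8  → R2 = 8
  DIV R5, R2  → R5 = 88 // 8 = 11
Final: R5 = 11

11


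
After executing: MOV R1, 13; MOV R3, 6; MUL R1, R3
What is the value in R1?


Register state trace:
  MOV R1, 13  → R1 = 13
  MOV R3, 6  → R3 = 6
  MUL R1, R3  → R1 = 13 * 6 = 78
Final: R1 = 78

78


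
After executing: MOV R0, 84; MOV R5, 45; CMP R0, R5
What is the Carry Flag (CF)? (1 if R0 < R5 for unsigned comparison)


Register state trace:
  MOV R0, 84  → R0 = 84
  MOV R5, 45  → R5 = 45
  CMP R0, R5  → unsigned 84 - 45: no borrow
  84 >= 45, so CF = 0
CF = 0

0


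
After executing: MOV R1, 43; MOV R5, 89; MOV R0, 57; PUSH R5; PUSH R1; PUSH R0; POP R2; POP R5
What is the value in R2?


Stack trace (top is rightmost):
  MOV R1, 43  → R1 = 43
  MOV R5, 89  → R5 = 89
  MOV R0, 57  → R0 = 57
  PUSH R5  → stack: [89]
  PUSH R1  → stack: [89, 43]
  PUSH R0  → stack: [89, 43, 57]
  POP R2  → R2 = 57, stack: [89, 43]
  POP R5  → R5 = 43, stack: [89]
Final: R2 = 57

57


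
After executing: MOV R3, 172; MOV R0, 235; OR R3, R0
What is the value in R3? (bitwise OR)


Register state trace:
  MOV R3, 172  → R3 = 172 (0b10101100)
  MOV R0, 235  → R0 = 235 (0b11101011)
  OR R3, R0   → R3 = 172 OR 235 = 239 (0b11101111)
Final: R3 = 239

239
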